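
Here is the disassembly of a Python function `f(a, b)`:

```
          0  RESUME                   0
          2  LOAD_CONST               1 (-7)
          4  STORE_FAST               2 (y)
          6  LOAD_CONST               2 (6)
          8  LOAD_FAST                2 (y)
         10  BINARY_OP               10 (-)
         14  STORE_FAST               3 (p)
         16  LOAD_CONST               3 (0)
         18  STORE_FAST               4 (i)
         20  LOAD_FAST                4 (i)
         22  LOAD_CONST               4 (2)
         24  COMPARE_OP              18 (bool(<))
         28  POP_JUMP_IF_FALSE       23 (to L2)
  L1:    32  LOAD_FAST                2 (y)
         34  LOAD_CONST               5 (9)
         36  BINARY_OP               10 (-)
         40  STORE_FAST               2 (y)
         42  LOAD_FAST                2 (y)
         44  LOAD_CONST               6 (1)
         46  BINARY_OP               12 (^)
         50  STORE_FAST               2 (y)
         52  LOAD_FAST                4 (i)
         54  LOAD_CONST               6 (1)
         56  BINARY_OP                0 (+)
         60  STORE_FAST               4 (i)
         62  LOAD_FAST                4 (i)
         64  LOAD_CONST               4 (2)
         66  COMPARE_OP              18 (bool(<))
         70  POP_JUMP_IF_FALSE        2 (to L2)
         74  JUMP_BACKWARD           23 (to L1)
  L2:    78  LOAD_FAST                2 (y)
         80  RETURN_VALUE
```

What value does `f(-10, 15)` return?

LOAD_CONST → push -7. Stack: [-7]
STORE_FAST y → y=-7. Stack: []
LOAD_CONST → push 6. Stack: [6]
LOAD_FAST y → push -7. Stack: [6, -7]
BINARY_OP - → 6 - -7 = 13. Stack: [13]
STORE_FAST p → p=13. Stack: []
LOAD_CONST → push 0. Stack: [0]
STORE_FAST i → i=0. Stack: []
LOAD_FAST i → push 0. Stack: [0]
LOAD_CONST → push 2. Stack: [0, 2]
COMPARE_OP bool(<) → 0 vs 2 = True. Stack: [True]
POP_JUMP_IF_FALSE → pop True; no jump. Stack: []
LOAD_FAST y → push -7. Stack: [-7]
LOAD_CONST → push 9. Stack: [-7, 9]
BINARY_OP - → -7 - 9 = -16. Stack: [-16]
STORE_FAST y → y=-16. Stack: []
LOAD_FAST y → push -16. Stack: [-16]
LOAD_CONST → push 1. Stack: [-16, 1]
BINARY_OP ^ → -16 ^ 1 = -15. Stack: [-15]
STORE_FAST y → y=-15. Stack: []
LOAD_FAST i → push 0. Stack: [0]
LOAD_CONST → push 1. Stack: [0, 1]
BINARY_OP + → 0 + 1 = 1. Stack: [1]
STORE_FAST i → i=1. Stack: []
LOAD_FAST i → push 1. Stack: [1]
LOAD_CONST → push 2. Stack: [1, 2]
COMPARE_OP bool(<) → 1 vs 2 = True. Stack: [True]
POP_JUMP_IF_FALSE → pop True; no jump. Stack: []
LOAD_FAST y → push -15. Stack: [-15]
LOAD_CONST → push 9. Stack: [-15, 9]
BINARY_OP - → -15 - 9 = -24. Stack: [-24]
STORE_FAST y → y=-24. Stack: []
LOAD_FAST y → push -24. Stack: [-24]
LOAD_CONST → push 1. Stack: [-24, 1]
BINARY_OP ^ → -24 ^ 1 = -23. Stack: [-23]
STORE_FAST y → y=-23. Stack: []
LOAD_FAST i → push 1. Stack: [1]
LOAD_CONST → push 1. Stack: [1, 1]
BINARY_OP + → 1 + 1 = 2. Stack: [2]
STORE_FAST i → i=2. Stack: []
LOAD_FAST i → push 2. Stack: [2]
LOAD_CONST → push 2. Stack: [2, 2]
COMPARE_OP bool(<) → 2 vs 2 = False. Stack: [False]
POP_JUMP_IF_FALSE → pop False; jump. Stack: []
LOAD_FAST y → push -23. Stack: [-23]
RETURN_VALUE → return -23.

-23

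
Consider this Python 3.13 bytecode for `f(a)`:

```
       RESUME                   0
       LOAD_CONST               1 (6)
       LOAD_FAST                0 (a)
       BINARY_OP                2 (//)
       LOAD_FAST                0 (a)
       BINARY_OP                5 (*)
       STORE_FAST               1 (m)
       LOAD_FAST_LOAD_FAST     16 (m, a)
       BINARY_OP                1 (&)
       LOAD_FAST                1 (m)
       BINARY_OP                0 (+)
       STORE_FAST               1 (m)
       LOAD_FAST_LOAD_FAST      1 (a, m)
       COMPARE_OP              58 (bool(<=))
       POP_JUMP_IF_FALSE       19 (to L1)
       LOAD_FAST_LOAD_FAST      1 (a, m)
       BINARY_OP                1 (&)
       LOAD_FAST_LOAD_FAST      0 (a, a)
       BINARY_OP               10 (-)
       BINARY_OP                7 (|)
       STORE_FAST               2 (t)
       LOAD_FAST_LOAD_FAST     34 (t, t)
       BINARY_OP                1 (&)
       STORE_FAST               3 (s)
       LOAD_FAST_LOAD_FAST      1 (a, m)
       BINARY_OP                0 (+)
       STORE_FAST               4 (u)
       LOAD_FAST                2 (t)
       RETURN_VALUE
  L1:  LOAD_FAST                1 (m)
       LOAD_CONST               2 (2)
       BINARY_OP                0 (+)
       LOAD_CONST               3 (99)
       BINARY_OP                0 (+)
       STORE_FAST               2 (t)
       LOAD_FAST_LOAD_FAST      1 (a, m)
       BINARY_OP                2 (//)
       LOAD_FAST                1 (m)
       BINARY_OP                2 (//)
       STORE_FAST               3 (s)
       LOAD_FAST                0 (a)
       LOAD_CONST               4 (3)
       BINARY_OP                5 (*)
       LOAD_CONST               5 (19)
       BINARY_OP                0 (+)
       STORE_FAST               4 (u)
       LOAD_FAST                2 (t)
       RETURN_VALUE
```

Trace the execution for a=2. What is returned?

0

LOAD_CONST → push 6. Stack: [6]
LOAD_FAST a → push 2. Stack: [6, 2]
BINARY_OP // → 6 // 2 = 3. Stack: [3]
LOAD_FAST a → push 2. Stack: [3, 2]
BINARY_OP * → 3 * 2 = 6. Stack: [6]
STORE_FAST m → m=6. Stack: []
LOAD_FAST_LOAD_FAST m,a → push 6,2. Stack: [6, 2]
BINARY_OP & → 6 & 2 = 2. Stack: [2]
LOAD_FAST m → push 6. Stack: [2, 6]
BINARY_OP + → 2 + 6 = 8. Stack: [8]
STORE_FAST m → m=8. Stack: []
LOAD_FAST_LOAD_FAST a,m → push 2,8. Stack: [2, 8]
COMPARE_OP bool(<=) → 2 vs 8 = True. Stack: [True]
POP_JUMP_IF_FALSE → pop True; no jump. Stack: []
LOAD_FAST_LOAD_FAST a,m → push 2,8. Stack: [2, 8]
BINARY_OP & → 2 & 8 = 0. Stack: [0]
LOAD_FAST_LOAD_FAST a,a → push 2,2. Stack: [0, 2, 2]
BINARY_OP - → 2 - 2 = 0. Stack: [0, 0]
BINARY_OP | → 0 | 0 = 0. Stack: [0]
STORE_FAST t → t=0. Stack: []
LOAD_FAST_LOAD_FAST t,t → push 0,0. Stack: [0, 0]
BINARY_OP & → 0 & 0 = 0. Stack: [0]
STORE_FAST s → s=0. Stack: []
LOAD_FAST_LOAD_FAST a,m → push 2,8. Stack: [2, 8]
BINARY_OP + → 2 + 8 = 10. Stack: [10]
STORE_FAST u → u=10. Stack: []
LOAD_FAST t → push 0. Stack: [0]
RETURN_VALUE → return 0.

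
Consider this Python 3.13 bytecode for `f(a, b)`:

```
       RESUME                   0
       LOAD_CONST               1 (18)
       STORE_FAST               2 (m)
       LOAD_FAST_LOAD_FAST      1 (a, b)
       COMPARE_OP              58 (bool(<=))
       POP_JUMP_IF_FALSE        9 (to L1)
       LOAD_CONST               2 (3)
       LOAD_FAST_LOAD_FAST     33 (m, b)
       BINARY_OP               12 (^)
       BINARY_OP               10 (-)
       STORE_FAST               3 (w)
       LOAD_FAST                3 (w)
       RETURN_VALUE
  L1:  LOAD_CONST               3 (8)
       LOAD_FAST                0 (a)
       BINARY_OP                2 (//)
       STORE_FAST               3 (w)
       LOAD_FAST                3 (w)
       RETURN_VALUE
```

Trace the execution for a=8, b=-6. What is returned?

LOAD_CONST → push 18. Stack: [18]
STORE_FAST m → m=18. Stack: []
LOAD_FAST_LOAD_FAST a,b → push 8,-6. Stack: [8, -6]
COMPARE_OP bool(<=) → 8 vs -6 = False. Stack: [False]
POP_JUMP_IF_FALSE → pop False; jump. Stack: []
LOAD_CONST → push 8. Stack: [8]
LOAD_FAST a → push 8. Stack: [8, 8]
BINARY_OP // → 8 // 8 = 1. Stack: [1]
STORE_FAST w → w=1. Stack: []
LOAD_FAST w → push 1. Stack: [1]
RETURN_VALUE → return 1.

1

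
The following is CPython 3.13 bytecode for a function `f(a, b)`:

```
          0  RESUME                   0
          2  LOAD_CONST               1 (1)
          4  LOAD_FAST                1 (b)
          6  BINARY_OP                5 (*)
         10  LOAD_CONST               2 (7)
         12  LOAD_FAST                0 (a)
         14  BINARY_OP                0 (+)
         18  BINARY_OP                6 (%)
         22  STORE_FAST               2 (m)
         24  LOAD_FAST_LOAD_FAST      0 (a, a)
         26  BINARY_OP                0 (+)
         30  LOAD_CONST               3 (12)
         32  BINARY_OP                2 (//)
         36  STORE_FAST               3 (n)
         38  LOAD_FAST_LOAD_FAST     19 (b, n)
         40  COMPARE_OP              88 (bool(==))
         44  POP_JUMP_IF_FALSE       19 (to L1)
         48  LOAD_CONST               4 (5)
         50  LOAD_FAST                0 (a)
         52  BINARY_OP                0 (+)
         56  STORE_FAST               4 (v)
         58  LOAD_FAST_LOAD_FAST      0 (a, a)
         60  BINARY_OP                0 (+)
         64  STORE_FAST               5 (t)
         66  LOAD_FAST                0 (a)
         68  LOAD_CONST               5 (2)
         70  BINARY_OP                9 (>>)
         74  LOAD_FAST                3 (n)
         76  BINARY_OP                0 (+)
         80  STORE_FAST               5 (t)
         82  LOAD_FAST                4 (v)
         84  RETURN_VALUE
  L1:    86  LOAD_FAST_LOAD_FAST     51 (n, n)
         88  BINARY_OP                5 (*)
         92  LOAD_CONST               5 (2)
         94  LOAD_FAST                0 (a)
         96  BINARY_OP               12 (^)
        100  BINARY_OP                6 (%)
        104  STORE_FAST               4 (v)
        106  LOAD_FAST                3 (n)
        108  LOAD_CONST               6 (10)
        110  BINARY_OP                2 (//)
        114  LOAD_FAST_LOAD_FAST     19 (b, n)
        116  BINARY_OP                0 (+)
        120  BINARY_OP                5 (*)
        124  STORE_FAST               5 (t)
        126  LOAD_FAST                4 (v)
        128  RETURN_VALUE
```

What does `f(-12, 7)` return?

LOAD_CONST → push 1. Stack: [1]
LOAD_FAST b → push 7. Stack: [1, 7]
BINARY_OP * → 1 * 7 = 7. Stack: [7]
LOAD_CONST → push 7. Stack: [7, 7]
LOAD_FAST a → push -12. Stack: [7, 7, -12]
BINARY_OP + → 7 + -12 = -5. Stack: [7, -5]
BINARY_OP % → 7 % -5 = -3. Stack: [-3]
STORE_FAST m → m=-3. Stack: []
LOAD_FAST_LOAD_FAST a,a → push -12,-12. Stack: [-12, -12]
BINARY_OP + → -12 + -12 = -24. Stack: [-24]
LOAD_CONST → push 12. Stack: [-24, 12]
BINARY_OP // → -24 // 12 = -2. Stack: [-2]
STORE_FAST n → n=-2. Stack: []
LOAD_FAST_LOAD_FAST b,n → push 7,-2. Stack: [7, -2]
COMPARE_OP bool(==) → 7 vs -2 = False. Stack: [False]
POP_JUMP_IF_FALSE → pop False; jump. Stack: []
LOAD_FAST_LOAD_FAST n,n → push -2,-2. Stack: [-2, -2]
BINARY_OP * → -2 * -2 = 4. Stack: [4]
LOAD_CONST → push 2. Stack: [4, 2]
LOAD_FAST a → push -12. Stack: [4, 2, -12]
BINARY_OP ^ → 2 ^ -12 = -10. Stack: [4, -10]
BINARY_OP % → 4 % -10 = -6. Stack: [-6]
STORE_FAST v → v=-6. Stack: []
LOAD_FAST n → push -2. Stack: [-2]
LOAD_CONST → push 10. Stack: [-2, 10]
BINARY_OP // → -2 // 10 = -1. Stack: [-1]
LOAD_FAST_LOAD_FAST b,n → push 7,-2. Stack: [-1, 7, -2]
BINARY_OP + → 7 + -2 = 5. Stack: [-1, 5]
BINARY_OP * → -1 * 5 = -5. Stack: [-5]
STORE_FAST t → t=-5. Stack: []
LOAD_FAST v → push -6. Stack: [-6]
RETURN_VALUE → return -6.

-6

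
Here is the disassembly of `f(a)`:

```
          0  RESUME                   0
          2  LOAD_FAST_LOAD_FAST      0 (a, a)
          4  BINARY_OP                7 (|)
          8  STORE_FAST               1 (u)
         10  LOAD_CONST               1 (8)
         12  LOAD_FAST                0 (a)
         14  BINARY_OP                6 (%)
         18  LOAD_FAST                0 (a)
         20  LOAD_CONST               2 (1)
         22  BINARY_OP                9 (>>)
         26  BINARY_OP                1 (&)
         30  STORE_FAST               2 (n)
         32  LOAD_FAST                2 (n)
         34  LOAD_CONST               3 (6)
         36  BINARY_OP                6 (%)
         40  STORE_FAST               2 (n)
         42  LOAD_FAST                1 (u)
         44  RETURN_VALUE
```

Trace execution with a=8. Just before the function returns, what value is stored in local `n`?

LOAD_FAST_LOAD_FAST a,a → push 8,8. Stack: [8, 8]
BINARY_OP | → 8 | 8 = 8. Stack: [8]
STORE_FAST u → u=8. Stack: []
LOAD_CONST → push 8. Stack: [8]
LOAD_FAST a → push 8. Stack: [8, 8]
BINARY_OP % → 8 % 8 = 0. Stack: [0]
LOAD_FAST a → push 8. Stack: [0, 8]
LOAD_CONST → push 1. Stack: [0, 8, 1]
BINARY_OP >> → 8 >> 1 = 4. Stack: [0, 4]
BINARY_OP & → 0 & 4 = 0. Stack: [0]
STORE_FAST n → n=0. Stack: []
LOAD_FAST n → push 0. Stack: [0]
LOAD_CONST → push 6. Stack: [0, 6]
BINARY_OP % → 0 % 6 = 0. Stack: [0]
STORE_FAST n → n=0. Stack: []
LOAD_FAST u → push 8. Stack: [8]
RETURN_VALUE → return 8.

0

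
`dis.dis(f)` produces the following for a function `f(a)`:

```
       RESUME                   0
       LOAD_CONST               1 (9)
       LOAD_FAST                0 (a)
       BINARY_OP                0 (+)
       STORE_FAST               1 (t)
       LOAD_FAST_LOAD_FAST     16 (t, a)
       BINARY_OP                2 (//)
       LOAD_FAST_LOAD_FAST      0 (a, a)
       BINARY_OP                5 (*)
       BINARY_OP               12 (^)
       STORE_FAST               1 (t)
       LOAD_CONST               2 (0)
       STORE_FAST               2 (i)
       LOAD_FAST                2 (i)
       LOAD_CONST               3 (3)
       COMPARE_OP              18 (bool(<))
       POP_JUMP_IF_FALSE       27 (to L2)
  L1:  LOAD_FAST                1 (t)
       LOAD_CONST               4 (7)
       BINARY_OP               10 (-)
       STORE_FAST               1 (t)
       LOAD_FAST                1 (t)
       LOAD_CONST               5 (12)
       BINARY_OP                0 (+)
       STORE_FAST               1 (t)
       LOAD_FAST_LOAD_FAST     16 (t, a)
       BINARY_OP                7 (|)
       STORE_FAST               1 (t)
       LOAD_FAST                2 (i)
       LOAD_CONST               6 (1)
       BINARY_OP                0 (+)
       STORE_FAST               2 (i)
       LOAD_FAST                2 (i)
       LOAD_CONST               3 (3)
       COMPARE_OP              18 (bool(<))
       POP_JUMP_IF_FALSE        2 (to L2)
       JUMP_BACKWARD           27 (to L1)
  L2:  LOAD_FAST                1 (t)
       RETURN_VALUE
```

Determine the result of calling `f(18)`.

LOAD_CONST → push 9
LOAD_FAST a → push 18
BINARY_OP + → 9 + 18 = 27
STORE_FAST t → t=27
LOAD_FAST_LOAD_FAST t,a → push 27,18
BINARY_OP // → 27 // 18 = 1
LOAD_FAST_LOAD_FAST a,a → push 18,18
BINARY_OP * → 18 * 18 = 324
BINARY_OP ^ → 1 ^ 324 = 325
STORE_FAST t → t=325
LOAD_CONST → push 0
STORE_FAST i → i=0
LOAD_FAST i → push 0
LOAD_CONST → push 3
COMPARE_OP bool(<) → 0 vs 3 = True
POP_JUMP_IF_FALSE → pop True; no jump
LOAD_FAST t → push 325
LOAD_CONST → push 7
BINARY_OP - → 325 - 7 = 318
STORE_FAST t → t=318
LOAD_FAST t → push 318
LOAD_CONST → push 12
BINARY_OP + → 318 + 12 = 330
STORE_FAST t → t=330
LOAD_FAST_LOAD_FAST t,a → push 330,18
BINARY_OP | → 330 | 18 = 346
STORE_FAST t → t=346
LOAD_FAST i → push 0
LOAD_CONST → push 1
BINARY_OP + → 0 + 1 = 1
STORE_FAST i → i=1
LOAD_FAST i → push 1
LOAD_CONST → push 3
COMPARE_OP bool(<) → 1 vs 3 = True
POP_JUMP_IF_FALSE → pop True; no jump
LOAD_FAST t → push 346
LOAD_CONST → push 7
BINARY_OP - → 346 - 7 = 339
STORE_FAST t → t=339
LOAD_FAST t → push 339
LOAD_CONST → push 12
BINARY_OP + → 339 + 12 = 351
STORE_FAST t → t=351
LOAD_FAST_LOAD_FAST t,a → push 351,18
BINARY_OP | → 351 | 18 = 351
STORE_FAST t → t=351
LOAD_FAST i → push 1
LOAD_CONST → push 1
BINARY_OP + → 1 + 1 = 2
STORE_FAST i → i=2
LOAD_FAST i → push 2
LOAD_CONST → push 3
COMPARE_OP bool(<) → 2 vs 3 = True
POP_JUMP_IF_FALSE → pop True; no jump
LOAD_FAST t → push 351
LOAD_CONST → push 7
BINARY_OP - → 351 - 7 = 344
STORE_FAST t → t=344
LOAD_FAST t → push 344
LOAD_CONST → push 12
BINARY_OP + → 344 + 12 = 356
STORE_FAST t → t=356
LOAD_FAST_LOAD_FAST t,a → push 356,18
BINARY_OP | → 356 | 18 = 374
STORE_FAST t → t=374
LOAD_FAST i → push 2
LOAD_CONST → push 1
BINARY_OP + → 2 + 1 = 3
STORE_FAST i → i=3
LOAD_FAST i → push 3
LOAD_CONST → push 3
COMPARE_OP bool(<) → 3 vs 3 = False
POP_JUMP_IF_FALSE → pop False; jump
LOAD_FAST t → push 374
RETURN_VALUE → return 374.

374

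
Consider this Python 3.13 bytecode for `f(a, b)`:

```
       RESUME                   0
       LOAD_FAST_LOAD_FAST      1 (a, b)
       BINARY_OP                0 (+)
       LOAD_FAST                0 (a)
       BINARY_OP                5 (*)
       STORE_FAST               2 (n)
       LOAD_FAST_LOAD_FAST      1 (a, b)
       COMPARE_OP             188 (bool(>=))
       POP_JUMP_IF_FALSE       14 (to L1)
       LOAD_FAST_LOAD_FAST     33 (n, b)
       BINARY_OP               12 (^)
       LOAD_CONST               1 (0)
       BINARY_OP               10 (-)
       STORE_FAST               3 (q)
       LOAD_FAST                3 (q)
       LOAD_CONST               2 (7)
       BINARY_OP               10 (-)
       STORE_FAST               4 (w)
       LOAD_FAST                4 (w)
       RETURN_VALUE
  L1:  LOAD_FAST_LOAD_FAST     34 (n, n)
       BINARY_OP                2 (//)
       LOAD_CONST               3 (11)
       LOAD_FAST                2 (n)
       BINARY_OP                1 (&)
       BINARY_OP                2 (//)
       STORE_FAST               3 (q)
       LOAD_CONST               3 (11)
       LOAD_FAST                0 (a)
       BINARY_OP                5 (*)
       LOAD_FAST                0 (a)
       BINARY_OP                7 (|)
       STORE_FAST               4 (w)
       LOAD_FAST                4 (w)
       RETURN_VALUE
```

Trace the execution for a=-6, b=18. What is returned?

-2

LOAD_FAST_LOAD_FAST a,b → push -6,18. Stack: [-6, 18]
BINARY_OP + → -6 + 18 = 12. Stack: [12]
LOAD_FAST a → push -6. Stack: [12, -6]
BINARY_OP * → 12 * -6 = -72. Stack: [-72]
STORE_FAST n → n=-72. Stack: []
LOAD_FAST_LOAD_FAST a,b → push -6,18. Stack: [-6, 18]
COMPARE_OP bool(>=) → -6 vs 18 = False. Stack: [False]
POP_JUMP_IF_FALSE → pop False; jump. Stack: []
LOAD_FAST_LOAD_FAST n,n → push -72,-72. Stack: [-72, -72]
BINARY_OP // → -72 // -72 = 1. Stack: [1]
LOAD_CONST → push 11. Stack: [1, 11]
LOAD_FAST n → push -72. Stack: [1, 11, -72]
BINARY_OP & → 11 & -72 = 8. Stack: [1, 8]
BINARY_OP // → 1 // 8 = 0. Stack: [0]
STORE_FAST q → q=0. Stack: []
LOAD_CONST → push 11. Stack: [11]
LOAD_FAST a → push -6. Stack: [11, -6]
BINARY_OP * → 11 * -6 = -66. Stack: [-66]
LOAD_FAST a → push -6. Stack: [-66, -6]
BINARY_OP | → -66 | -6 = -2. Stack: [-2]
STORE_FAST w → w=-2. Stack: []
LOAD_FAST w → push -2. Stack: [-2]
RETURN_VALUE → return -2.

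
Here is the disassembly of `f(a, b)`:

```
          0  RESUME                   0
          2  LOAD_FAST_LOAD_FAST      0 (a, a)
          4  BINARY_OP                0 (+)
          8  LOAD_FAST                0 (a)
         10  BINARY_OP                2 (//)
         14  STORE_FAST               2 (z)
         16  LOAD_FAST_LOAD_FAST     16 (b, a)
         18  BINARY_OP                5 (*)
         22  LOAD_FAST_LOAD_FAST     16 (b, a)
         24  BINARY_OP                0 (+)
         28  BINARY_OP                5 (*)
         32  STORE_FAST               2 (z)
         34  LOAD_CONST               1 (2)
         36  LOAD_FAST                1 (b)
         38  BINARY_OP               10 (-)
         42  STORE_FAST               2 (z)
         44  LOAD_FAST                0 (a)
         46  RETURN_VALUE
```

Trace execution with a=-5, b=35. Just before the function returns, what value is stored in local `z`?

LOAD_FAST_LOAD_FAST a,a → push -5,-5. Stack: [-5, -5]
BINARY_OP + → -5 + -5 = -10. Stack: [-10]
LOAD_FAST a → push -5. Stack: [-10, -5]
BINARY_OP // → -10 // -5 = 2. Stack: [2]
STORE_FAST z → z=2. Stack: []
LOAD_FAST_LOAD_FAST b,a → push 35,-5. Stack: [35, -5]
BINARY_OP * → 35 * -5 = -175. Stack: [-175]
LOAD_FAST_LOAD_FAST b,a → push 35,-5. Stack: [-175, 35, -5]
BINARY_OP + → 35 + -5 = 30. Stack: [-175, 30]
BINARY_OP * → -175 * 30 = -5250. Stack: [-5250]
STORE_FAST z → z=-5250. Stack: []
LOAD_CONST → push 2. Stack: [2]
LOAD_FAST b → push 35. Stack: [2, 35]
BINARY_OP - → 2 - 35 = -33. Stack: [-33]
STORE_FAST z → z=-33. Stack: []
LOAD_FAST a → push -5. Stack: [-5]
RETURN_VALUE → return -5.

-33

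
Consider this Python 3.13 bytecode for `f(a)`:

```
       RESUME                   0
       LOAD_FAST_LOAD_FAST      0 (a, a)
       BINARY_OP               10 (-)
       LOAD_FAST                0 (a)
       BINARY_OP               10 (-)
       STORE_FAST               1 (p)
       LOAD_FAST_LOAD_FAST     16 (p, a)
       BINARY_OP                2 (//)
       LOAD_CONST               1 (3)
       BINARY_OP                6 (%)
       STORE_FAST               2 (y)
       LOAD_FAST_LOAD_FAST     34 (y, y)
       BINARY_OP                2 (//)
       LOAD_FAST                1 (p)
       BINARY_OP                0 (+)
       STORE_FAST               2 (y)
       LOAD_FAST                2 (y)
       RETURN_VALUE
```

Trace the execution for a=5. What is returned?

-4

LOAD_FAST_LOAD_FAST a,a → push 5,5. Stack: [5, 5]
BINARY_OP - → 5 - 5 = 0. Stack: [0]
LOAD_FAST a → push 5. Stack: [0, 5]
BINARY_OP - → 0 - 5 = -5. Stack: [-5]
STORE_FAST p → p=-5. Stack: []
LOAD_FAST_LOAD_FAST p,a → push -5,5. Stack: [-5, 5]
BINARY_OP // → -5 // 5 = -1. Stack: [-1]
LOAD_CONST → push 3. Stack: [-1, 3]
BINARY_OP % → -1 % 3 = 2. Stack: [2]
STORE_FAST y → y=2. Stack: []
LOAD_FAST_LOAD_FAST y,y → push 2,2. Stack: [2, 2]
BINARY_OP // → 2 // 2 = 1. Stack: [1]
LOAD_FAST p → push -5. Stack: [1, -5]
BINARY_OP + → 1 + -5 = -4. Stack: [-4]
STORE_FAST y → y=-4. Stack: []
LOAD_FAST y → push -4. Stack: [-4]
RETURN_VALUE → return -4.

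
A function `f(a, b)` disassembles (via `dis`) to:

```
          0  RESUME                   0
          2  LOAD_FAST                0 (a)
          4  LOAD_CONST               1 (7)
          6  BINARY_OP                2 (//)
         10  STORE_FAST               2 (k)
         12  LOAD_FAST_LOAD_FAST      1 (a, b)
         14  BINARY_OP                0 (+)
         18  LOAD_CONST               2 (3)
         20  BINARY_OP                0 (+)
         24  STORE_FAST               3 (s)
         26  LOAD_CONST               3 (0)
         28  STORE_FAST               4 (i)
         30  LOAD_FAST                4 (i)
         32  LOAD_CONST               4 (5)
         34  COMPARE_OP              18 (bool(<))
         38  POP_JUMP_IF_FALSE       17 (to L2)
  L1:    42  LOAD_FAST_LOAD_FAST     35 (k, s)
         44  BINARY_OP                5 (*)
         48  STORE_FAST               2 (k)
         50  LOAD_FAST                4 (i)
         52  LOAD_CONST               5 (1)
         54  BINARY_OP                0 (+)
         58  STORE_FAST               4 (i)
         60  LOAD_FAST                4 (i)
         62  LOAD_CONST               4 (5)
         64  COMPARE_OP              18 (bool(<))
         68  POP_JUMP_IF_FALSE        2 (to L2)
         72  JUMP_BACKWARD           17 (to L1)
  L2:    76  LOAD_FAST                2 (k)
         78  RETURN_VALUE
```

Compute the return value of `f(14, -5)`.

497664

LOAD_FAST a → push 14
LOAD_CONST → push 7
BINARY_OP // → 14 // 7 = 2
STORE_FAST k → k=2
LOAD_FAST_LOAD_FAST a,b → push 14,-5
BINARY_OP + → 14 + -5 = 9
LOAD_CONST → push 3
BINARY_OP + → 9 + 3 = 12
STORE_FAST s → s=12
LOAD_CONST → push 0
STORE_FAST i → i=0
LOAD_FAST i → push 0
LOAD_CONST → push 5
COMPARE_OP bool(<) → 0 vs 5 = True
POP_JUMP_IF_FALSE → pop True; no jump
LOAD_FAST_LOAD_FAST k,s → push 2,12
BINARY_OP * → 2 * 12 = 24
STORE_FAST k → k=24
LOAD_FAST i → push 0
LOAD_CONST → push 1
BINARY_OP + → 0 + 1 = 1
STORE_FAST i → i=1
LOAD_FAST i → push 1
LOAD_CONST → push 5
COMPARE_OP bool(<) → 1 vs 5 = True
POP_JUMP_IF_FALSE → pop True; no jump
LOAD_FAST_LOAD_FAST k,s → push 24,12
BINARY_OP * → 24 * 12 = 288
STORE_FAST k → k=288
LOAD_FAST i → push 1
LOAD_CONST → push 1
BINARY_OP + → 1 + 1 = 2
STORE_FAST i → i=2
LOAD_FAST i → push 2
LOAD_CONST → push 5
COMPARE_OP bool(<) → 2 vs 5 = True
POP_JUMP_IF_FALSE → pop True; no jump
LOAD_FAST_LOAD_FAST k,s → push 288,12
BINARY_OP * → 288 * 12 = 3456
STORE_FAST k → k=3456
LOAD_FAST i → push 2
LOAD_CONST → push 1
BINARY_OP + → 2 + 1 = 3
STORE_FAST i → i=3
LOAD_FAST i → push 3
LOAD_CONST → push 5
COMPARE_OP bool(<) → 3 vs 5 = True
POP_JUMP_IF_FALSE → pop True; no jump
LOAD_FAST_LOAD_FAST k,s → push 3456,12
BINARY_OP * → 3456 * 12 = 41472
STORE_FAST k → k=41472
LOAD_FAST i → push 3
LOAD_CONST → push 1
BINARY_OP + → 3 + 1 = 4
STORE_FAST i → i=4
LOAD_FAST i → push 4
LOAD_CONST → push 5
COMPARE_OP bool(<) → 4 vs 5 = True
POP_JUMP_IF_FALSE → pop True; no jump
LOAD_FAST_LOAD_FAST k,s → push 41472,12
BINARY_OP * → 41472 * 12 = 497664
STORE_FAST k → k=497664
LOAD_FAST i → push 4
LOAD_CONST → push 1
BINARY_OP + → 4 + 1 = 5
STORE_FAST i → i=5
LOAD_FAST i → push 5
LOAD_CONST → push 5
COMPARE_OP bool(<) → 5 vs 5 = False
POP_JUMP_IF_FALSE → pop False; jump
LOAD_FAST k → push 497664
RETURN_VALUE → return 497664.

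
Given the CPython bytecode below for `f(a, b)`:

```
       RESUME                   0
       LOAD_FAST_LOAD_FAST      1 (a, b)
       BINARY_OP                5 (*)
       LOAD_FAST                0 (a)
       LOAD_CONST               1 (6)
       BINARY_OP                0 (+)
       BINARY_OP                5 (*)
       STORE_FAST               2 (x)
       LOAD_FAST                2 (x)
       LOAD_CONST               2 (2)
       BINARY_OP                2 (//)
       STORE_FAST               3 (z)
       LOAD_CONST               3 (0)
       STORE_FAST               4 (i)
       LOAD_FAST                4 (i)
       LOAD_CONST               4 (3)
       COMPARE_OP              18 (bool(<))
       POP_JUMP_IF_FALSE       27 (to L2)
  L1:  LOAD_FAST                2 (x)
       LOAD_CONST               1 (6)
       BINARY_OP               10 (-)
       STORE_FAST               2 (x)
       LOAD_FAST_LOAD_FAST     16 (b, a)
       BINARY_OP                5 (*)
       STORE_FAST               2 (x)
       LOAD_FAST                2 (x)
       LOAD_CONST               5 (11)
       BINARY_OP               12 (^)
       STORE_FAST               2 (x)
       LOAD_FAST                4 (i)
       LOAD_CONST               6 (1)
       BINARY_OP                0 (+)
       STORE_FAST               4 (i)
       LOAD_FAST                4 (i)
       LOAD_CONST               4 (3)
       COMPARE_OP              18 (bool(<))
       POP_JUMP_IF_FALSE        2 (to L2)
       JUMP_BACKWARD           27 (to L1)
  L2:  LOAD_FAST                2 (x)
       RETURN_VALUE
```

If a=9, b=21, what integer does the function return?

182

LOAD_FAST_LOAD_FAST a,b → push 9,21
BINARY_OP * → 9 * 21 = 189
LOAD_FAST a → push 9
LOAD_CONST → push 6
BINARY_OP + → 9 + 6 = 15
BINARY_OP * → 189 * 15 = 2835
STORE_FAST x → x=2835
LOAD_FAST x → push 2835
LOAD_CONST → push 2
BINARY_OP // → 2835 // 2 = 1417
STORE_FAST z → z=1417
LOAD_CONST → push 0
STORE_FAST i → i=0
LOAD_FAST i → push 0
LOAD_CONST → push 3
COMPARE_OP bool(<) → 0 vs 3 = True
POP_JUMP_IF_FALSE → pop True; no jump
LOAD_FAST x → push 2835
LOAD_CONST → push 6
BINARY_OP - → 2835 - 6 = 2829
STORE_FAST x → x=2829
LOAD_FAST_LOAD_FAST b,a → push 21,9
BINARY_OP * → 21 * 9 = 189
STORE_FAST x → x=189
LOAD_FAST x → push 189
LOAD_CONST → push 11
BINARY_OP ^ → 189 ^ 11 = 182
STORE_FAST x → x=182
LOAD_FAST i → push 0
LOAD_CONST → push 1
BINARY_OP + → 0 + 1 = 1
STORE_FAST i → i=1
LOAD_FAST i → push 1
LOAD_CONST → push 3
COMPARE_OP bool(<) → 1 vs 3 = True
POP_JUMP_IF_FALSE → pop True; no jump
LOAD_FAST x → push 182
LOAD_CONST → push 6
BINARY_OP - → 182 - 6 = 176
STORE_FAST x → x=176
LOAD_FAST_LOAD_FAST b,a → push 21,9
BINARY_OP * → 21 * 9 = 189
STORE_FAST x → x=189
LOAD_FAST x → push 189
LOAD_CONST → push 11
BINARY_OP ^ → 189 ^ 11 = 182
STORE_FAST x → x=182
LOAD_FAST i → push 1
LOAD_CONST → push 1
BINARY_OP + → 1 + 1 = 2
STORE_FAST i → i=2
LOAD_FAST i → push 2
LOAD_CONST → push 3
COMPARE_OP bool(<) → 2 vs 3 = True
POP_JUMP_IF_FALSE → pop True; no jump
LOAD_FAST x → push 182
LOAD_CONST → push 6
BINARY_OP - → 182 - 6 = 176
STORE_FAST x → x=176
LOAD_FAST_LOAD_FAST b,a → push 21,9
BINARY_OP * → 21 * 9 = 189
STORE_FAST x → x=189
LOAD_FAST x → push 189
LOAD_CONST → push 11
BINARY_OP ^ → 189 ^ 11 = 182
STORE_FAST x → x=182
LOAD_FAST i → push 2
LOAD_CONST → push 1
BINARY_OP + → 2 + 1 = 3
STORE_FAST i → i=3
LOAD_FAST i → push 3
LOAD_CONST → push 3
COMPARE_OP bool(<) → 3 vs 3 = False
POP_JUMP_IF_FALSE → pop False; jump
LOAD_FAST x → push 182
RETURN_VALUE → return 182.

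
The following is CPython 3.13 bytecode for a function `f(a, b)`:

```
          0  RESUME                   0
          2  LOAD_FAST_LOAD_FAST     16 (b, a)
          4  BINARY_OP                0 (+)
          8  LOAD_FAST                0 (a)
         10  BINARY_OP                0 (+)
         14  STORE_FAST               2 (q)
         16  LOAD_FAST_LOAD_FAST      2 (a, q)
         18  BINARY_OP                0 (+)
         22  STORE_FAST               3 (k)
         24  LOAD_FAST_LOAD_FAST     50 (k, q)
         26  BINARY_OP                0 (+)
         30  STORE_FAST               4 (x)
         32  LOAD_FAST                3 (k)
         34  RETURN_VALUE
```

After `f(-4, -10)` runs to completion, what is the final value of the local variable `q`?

LOAD_FAST_LOAD_FAST b,a → push -10,-4. Stack: [-10, -4]
BINARY_OP + → -10 + -4 = -14. Stack: [-14]
LOAD_FAST a → push -4. Stack: [-14, -4]
BINARY_OP + → -14 + -4 = -18. Stack: [-18]
STORE_FAST q → q=-18. Stack: []
LOAD_FAST_LOAD_FAST a,q → push -4,-18. Stack: [-4, -18]
BINARY_OP + → -4 + -18 = -22. Stack: [-22]
STORE_FAST k → k=-22. Stack: []
LOAD_FAST_LOAD_FAST k,q → push -22,-18. Stack: [-22, -18]
BINARY_OP + → -22 + -18 = -40. Stack: [-40]
STORE_FAST x → x=-40. Stack: []
LOAD_FAST k → push -22. Stack: [-22]
RETURN_VALUE → return -22.

-18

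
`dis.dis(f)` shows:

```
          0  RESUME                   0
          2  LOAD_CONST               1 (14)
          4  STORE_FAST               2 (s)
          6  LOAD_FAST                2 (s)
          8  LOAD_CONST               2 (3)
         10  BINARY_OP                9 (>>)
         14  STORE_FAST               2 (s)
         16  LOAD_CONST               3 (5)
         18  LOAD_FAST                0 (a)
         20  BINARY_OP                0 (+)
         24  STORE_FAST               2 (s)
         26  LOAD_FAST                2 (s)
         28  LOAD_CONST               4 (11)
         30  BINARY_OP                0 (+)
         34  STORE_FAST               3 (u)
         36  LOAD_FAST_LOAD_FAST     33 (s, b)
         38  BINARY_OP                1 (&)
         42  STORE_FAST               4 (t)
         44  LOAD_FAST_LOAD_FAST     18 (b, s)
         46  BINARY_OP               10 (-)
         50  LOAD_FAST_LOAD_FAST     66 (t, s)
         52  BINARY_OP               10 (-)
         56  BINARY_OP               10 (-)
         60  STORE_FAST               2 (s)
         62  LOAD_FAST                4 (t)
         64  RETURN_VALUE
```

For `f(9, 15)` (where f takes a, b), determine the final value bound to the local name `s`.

1

LOAD_CONST → push 14. Stack: [14]
STORE_FAST s → s=14. Stack: []
LOAD_FAST s → push 14. Stack: [14]
LOAD_CONST → push 3. Stack: [14, 3]
BINARY_OP >> → 14 >> 3 = 1. Stack: [1]
STORE_FAST s → s=1. Stack: []
LOAD_CONST → push 5. Stack: [5]
LOAD_FAST a → push 9. Stack: [5, 9]
BINARY_OP + → 5 + 9 = 14. Stack: [14]
STORE_FAST s → s=14. Stack: []
LOAD_FAST s → push 14. Stack: [14]
LOAD_CONST → push 11. Stack: [14, 11]
BINARY_OP + → 14 + 11 = 25. Stack: [25]
STORE_FAST u → u=25. Stack: []
LOAD_FAST_LOAD_FAST s,b → push 14,15. Stack: [14, 15]
BINARY_OP & → 14 & 15 = 14. Stack: [14]
STORE_FAST t → t=14. Stack: []
LOAD_FAST_LOAD_FAST b,s → push 15,14. Stack: [15, 14]
BINARY_OP - → 15 - 14 = 1. Stack: [1]
LOAD_FAST_LOAD_FAST t,s → push 14,14. Stack: [1, 14, 14]
BINARY_OP - → 14 - 14 = 0. Stack: [1, 0]
BINARY_OP - → 1 - 0 = 1. Stack: [1]
STORE_FAST s → s=1. Stack: []
LOAD_FAST t → push 14. Stack: [14]
RETURN_VALUE → return 14.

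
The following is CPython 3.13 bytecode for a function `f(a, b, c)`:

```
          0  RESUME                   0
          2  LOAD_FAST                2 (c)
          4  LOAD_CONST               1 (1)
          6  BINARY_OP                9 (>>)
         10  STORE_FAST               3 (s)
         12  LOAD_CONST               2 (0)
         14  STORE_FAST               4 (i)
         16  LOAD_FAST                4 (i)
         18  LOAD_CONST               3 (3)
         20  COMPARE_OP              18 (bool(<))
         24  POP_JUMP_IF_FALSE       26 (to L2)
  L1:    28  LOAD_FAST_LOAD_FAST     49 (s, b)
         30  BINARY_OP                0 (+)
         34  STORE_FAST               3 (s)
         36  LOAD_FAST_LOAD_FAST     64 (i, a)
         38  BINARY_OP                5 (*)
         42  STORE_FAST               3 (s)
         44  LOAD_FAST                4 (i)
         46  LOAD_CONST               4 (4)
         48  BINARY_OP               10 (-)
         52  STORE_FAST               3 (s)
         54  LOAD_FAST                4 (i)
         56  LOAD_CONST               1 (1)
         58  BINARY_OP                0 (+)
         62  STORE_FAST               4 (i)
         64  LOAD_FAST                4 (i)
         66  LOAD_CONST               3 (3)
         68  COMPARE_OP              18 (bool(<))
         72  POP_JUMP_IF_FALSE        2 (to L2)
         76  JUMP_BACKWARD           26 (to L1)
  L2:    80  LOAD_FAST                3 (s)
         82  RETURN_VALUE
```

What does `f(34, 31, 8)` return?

-2

LOAD_FAST c → push 8. Stack: [8]
LOAD_CONST → push 1. Stack: [8, 1]
BINARY_OP >> → 8 >> 1 = 4. Stack: [4]
STORE_FAST s → s=4. Stack: []
LOAD_CONST → push 0. Stack: [0]
STORE_FAST i → i=0. Stack: []
LOAD_FAST i → push 0. Stack: [0]
LOAD_CONST → push 3. Stack: [0, 3]
COMPARE_OP bool(<) → 0 vs 3 = True. Stack: [True]
POP_JUMP_IF_FALSE → pop True; no jump. Stack: []
LOAD_FAST_LOAD_FAST s,b → push 4,31. Stack: [4, 31]
BINARY_OP + → 4 + 31 = 35. Stack: [35]
STORE_FAST s → s=35. Stack: []
LOAD_FAST_LOAD_FAST i,a → push 0,34. Stack: [0, 34]
BINARY_OP * → 0 * 34 = 0. Stack: [0]
STORE_FAST s → s=0. Stack: []
LOAD_FAST i → push 0. Stack: [0]
LOAD_CONST → push 4. Stack: [0, 4]
BINARY_OP - → 0 - 4 = -4. Stack: [-4]
STORE_FAST s → s=-4. Stack: []
LOAD_FAST i → push 0. Stack: [0]
LOAD_CONST → push 1. Stack: [0, 1]
BINARY_OP + → 0 + 1 = 1. Stack: [1]
STORE_FAST i → i=1. Stack: []
LOAD_FAST i → push 1. Stack: [1]
LOAD_CONST → push 3. Stack: [1, 3]
COMPARE_OP bool(<) → 1 vs 3 = True. Stack: [True]
POP_JUMP_IF_FALSE → pop True; no jump. Stack: []
LOAD_FAST_LOAD_FAST s,b → push -4,31. Stack: [-4, 31]
BINARY_OP + → -4 + 31 = 27. Stack: [27]
STORE_FAST s → s=27. Stack: []
LOAD_FAST_LOAD_FAST i,a → push 1,34. Stack: [1, 34]
BINARY_OP * → 1 * 34 = 34. Stack: [34]
STORE_FAST s → s=34. Stack: []
LOAD_FAST i → push 1. Stack: [1]
LOAD_CONST → push 4. Stack: [1, 4]
BINARY_OP - → 1 - 4 = -3. Stack: [-3]
STORE_FAST s → s=-3. Stack: []
LOAD_FAST i → push 1. Stack: [1]
LOAD_CONST → push 1. Stack: [1, 1]
BINARY_OP + → 1 + 1 = 2. Stack: [2]
STORE_FAST i → i=2. Stack: []
LOAD_FAST i → push 2. Stack: [2]
LOAD_CONST → push 3. Stack: [2, 3]
COMPARE_OP bool(<) → 2 vs 3 = True. Stack: [True]
POP_JUMP_IF_FALSE → pop True; no jump. Stack: []
LOAD_FAST_LOAD_FAST s,b → push -3,31. Stack: [-3, 31]
BINARY_OP + → -3 + 31 = 28. Stack: [28]
STORE_FAST s → s=28. Stack: []
LOAD_FAST_LOAD_FAST i,a → push 2,34. Stack: [2, 34]
BINARY_OP * → 2 * 34 = 68. Stack: [68]
STORE_FAST s → s=68. Stack: []
LOAD_FAST i → push 2. Stack: [2]
LOAD_CONST → push 4. Stack: [2, 4]
BINARY_OP - → 2 - 4 = -2. Stack: [-2]
STORE_FAST s → s=-2. Stack: []
LOAD_FAST i → push 2. Stack: [2]
LOAD_CONST → push 1. Stack: [2, 1]
BINARY_OP + → 2 + 1 = 3. Stack: [3]
STORE_FAST i → i=3. Stack: []
LOAD_FAST i → push 3. Stack: [3]
LOAD_CONST → push 3. Stack: [3, 3]
COMPARE_OP bool(<) → 3 vs 3 = False. Stack: [False]
POP_JUMP_IF_FALSE → pop False; jump. Stack: []
LOAD_FAST s → push -2. Stack: [-2]
RETURN_VALUE → return -2.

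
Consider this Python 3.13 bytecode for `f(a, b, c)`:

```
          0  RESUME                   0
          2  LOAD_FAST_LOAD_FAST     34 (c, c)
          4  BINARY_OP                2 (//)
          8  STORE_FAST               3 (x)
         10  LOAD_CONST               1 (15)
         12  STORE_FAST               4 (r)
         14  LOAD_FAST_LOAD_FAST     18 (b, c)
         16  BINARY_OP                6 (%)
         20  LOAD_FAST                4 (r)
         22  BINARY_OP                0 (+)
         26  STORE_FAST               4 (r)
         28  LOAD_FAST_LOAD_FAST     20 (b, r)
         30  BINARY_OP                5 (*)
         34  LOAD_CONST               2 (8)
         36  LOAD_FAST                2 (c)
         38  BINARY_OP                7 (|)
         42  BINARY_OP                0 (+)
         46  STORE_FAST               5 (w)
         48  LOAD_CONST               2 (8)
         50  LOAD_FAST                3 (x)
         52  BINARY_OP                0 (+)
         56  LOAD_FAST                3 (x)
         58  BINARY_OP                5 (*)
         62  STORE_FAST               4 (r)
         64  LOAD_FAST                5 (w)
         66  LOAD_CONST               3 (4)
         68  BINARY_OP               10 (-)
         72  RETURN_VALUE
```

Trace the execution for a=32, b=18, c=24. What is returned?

LOAD_FAST_LOAD_FAST c,c → push 24,24. Stack: [24, 24]
BINARY_OP // → 24 // 24 = 1. Stack: [1]
STORE_FAST x → x=1. Stack: []
LOAD_CONST → push 15. Stack: [15]
STORE_FAST r → r=15. Stack: []
LOAD_FAST_LOAD_FAST b,c → push 18,24. Stack: [18, 24]
BINARY_OP % → 18 % 24 = 18. Stack: [18]
LOAD_FAST r → push 15. Stack: [18, 15]
BINARY_OP + → 18 + 15 = 33. Stack: [33]
STORE_FAST r → r=33. Stack: []
LOAD_FAST_LOAD_FAST b,r → push 18,33. Stack: [18, 33]
BINARY_OP * → 18 * 33 = 594. Stack: [594]
LOAD_CONST → push 8. Stack: [594, 8]
LOAD_FAST c → push 24. Stack: [594, 8, 24]
BINARY_OP | → 8 | 24 = 24. Stack: [594, 24]
BINARY_OP + → 594 + 24 = 618. Stack: [618]
STORE_FAST w → w=618. Stack: []
LOAD_CONST → push 8. Stack: [8]
LOAD_FAST x → push 1. Stack: [8, 1]
BINARY_OP + → 8 + 1 = 9. Stack: [9]
LOAD_FAST x → push 1. Stack: [9, 1]
BINARY_OP * → 9 * 1 = 9. Stack: [9]
STORE_FAST r → r=9. Stack: []
LOAD_FAST w → push 618. Stack: [618]
LOAD_CONST → push 4. Stack: [618, 4]
BINARY_OP - → 618 - 4 = 614. Stack: [614]
RETURN_VALUE → return 614.

614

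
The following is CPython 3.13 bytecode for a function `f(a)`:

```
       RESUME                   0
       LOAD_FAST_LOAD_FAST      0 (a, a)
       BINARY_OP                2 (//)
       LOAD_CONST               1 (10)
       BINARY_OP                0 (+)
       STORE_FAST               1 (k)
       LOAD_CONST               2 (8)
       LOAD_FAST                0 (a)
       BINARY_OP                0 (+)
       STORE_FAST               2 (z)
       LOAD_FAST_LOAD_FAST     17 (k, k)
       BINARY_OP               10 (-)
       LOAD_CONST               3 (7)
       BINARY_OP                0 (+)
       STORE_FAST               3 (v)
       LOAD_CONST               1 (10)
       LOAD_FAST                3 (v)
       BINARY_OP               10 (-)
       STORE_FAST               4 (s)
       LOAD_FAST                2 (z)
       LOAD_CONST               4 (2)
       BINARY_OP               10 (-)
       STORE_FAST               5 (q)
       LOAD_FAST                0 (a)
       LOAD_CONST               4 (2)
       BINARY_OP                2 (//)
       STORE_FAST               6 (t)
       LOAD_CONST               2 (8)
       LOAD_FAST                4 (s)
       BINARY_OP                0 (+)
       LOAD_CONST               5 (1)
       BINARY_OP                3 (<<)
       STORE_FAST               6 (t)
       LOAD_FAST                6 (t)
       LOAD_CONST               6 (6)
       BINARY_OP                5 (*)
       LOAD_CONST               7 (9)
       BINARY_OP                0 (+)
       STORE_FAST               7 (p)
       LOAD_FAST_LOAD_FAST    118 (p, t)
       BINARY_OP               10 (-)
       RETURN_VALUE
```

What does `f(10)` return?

119

LOAD_FAST_LOAD_FAST a,a → push 10,10. Stack: [10, 10]
BINARY_OP // → 10 // 10 = 1. Stack: [1]
LOAD_CONST → push 10. Stack: [1, 10]
BINARY_OP + → 1 + 10 = 11. Stack: [11]
STORE_FAST k → k=11. Stack: []
LOAD_CONST → push 8. Stack: [8]
LOAD_FAST a → push 10. Stack: [8, 10]
BINARY_OP + → 8 + 10 = 18. Stack: [18]
STORE_FAST z → z=18. Stack: []
LOAD_FAST_LOAD_FAST k,k → push 11,11. Stack: [11, 11]
BINARY_OP - → 11 - 11 = 0. Stack: [0]
LOAD_CONST → push 7. Stack: [0, 7]
BINARY_OP + → 0 + 7 = 7. Stack: [7]
STORE_FAST v → v=7. Stack: []
LOAD_CONST → push 10. Stack: [10]
LOAD_FAST v → push 7. Stack: [10, 7]
BINARY_OP - → 10 - 7 = 3. Stack: [3]
STORE_FAST s → s=3. Stack: []
LOAD_FAST z → push 18. Stack: [18]
LOAD_CONST → push 2. Stack: [18, 2]
BINARY_OP - → 18 - 2 = 16. Stack: [16]
STORE_FAST q → q=16. Stack: []
LOAD_FAST a → push 10. Stack: [10]
LOAD_CONST → push 2. Stack: [10, 2]
BINARY_OP // → 10 // 2 = 5. Stack: [5]
STORE_FAST t → t=5. Stack: []
LOAD_CONST → push 8. Stack: [8]
LOAD_FAST s → push 3. Stack: [8, 3]
BINARY_OP + → 8 + 3 = 11. Stack: [11]
LOAD_CONST → push 1. Stack: [11, 1]
BINARY_OP << → 11 << 1 = 22. Stack: [22]
STORE_FAST t → t=22. Stack: []
LOAD_FAST t → push 22. Stack: [22]
LOAD_CONST → push 6. Stack: [22, 6]
BINARY_OP * → 22 * 6 = 132. Stack: [132]
LOAD_CONST → push 9. Stack: [132, 9]
BINARY_OP + → 132 + 9 = 141. Stack: [141]
STORE_FAST p → p=141. Stack: []
LOAD_FAST_LOAD_FAST p,t → push 141,22. Stack: [141, 22]
BINARY_OP - → 141 - 22 = 119. Stack: [119]
RETURN_VALUE → return 119.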